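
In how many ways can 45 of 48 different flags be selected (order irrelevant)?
C(48,45) = 48!/(45!×3!) = 17296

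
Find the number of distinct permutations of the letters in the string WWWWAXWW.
8! / (6! × 1! × 1!) = 56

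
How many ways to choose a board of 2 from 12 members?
C(12,2) = 12!/(2!×10!) = 66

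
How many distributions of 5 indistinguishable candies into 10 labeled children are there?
C(5+10-1, 10-1) = C(14, 9) = 2002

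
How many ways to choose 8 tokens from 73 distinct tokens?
C(73,8) = 73!/(8!×65!) = 13442126049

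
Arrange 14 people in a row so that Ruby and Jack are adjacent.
Treat as block: (14-1)! × 2! = 6227020800 × 2 = 12454041600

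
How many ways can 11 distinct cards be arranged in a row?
11! = 39916800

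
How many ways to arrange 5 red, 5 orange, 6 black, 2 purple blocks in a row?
18! / (5! × 5! × 6! × 2!) = 308756448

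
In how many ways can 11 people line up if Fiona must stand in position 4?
Fix one position: (11-1)! = 3628800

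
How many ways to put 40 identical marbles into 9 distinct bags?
C(40+9-1, 9-1) = C(48, 8) = 377348994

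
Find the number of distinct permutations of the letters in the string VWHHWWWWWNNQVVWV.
16! / (7! × 4! × 2! × 2! × 1!) = 43243200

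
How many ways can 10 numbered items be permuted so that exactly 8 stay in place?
Choose the 8 fixed points C(10,8) = 45, derange the rest: !2 = Σ_{j=0}^{2} (-1)^j·2!/j! = 2 - 2 + 1 = 1. Product = 45 × 1 = 45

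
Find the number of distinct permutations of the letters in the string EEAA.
4! / (2! × 2!) = 6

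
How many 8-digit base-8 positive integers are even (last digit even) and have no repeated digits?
Last∈{0,2,4,6}. Last=0: 5040. Last nonzero: 3×6×P(6,6) = 12960. Total = 18000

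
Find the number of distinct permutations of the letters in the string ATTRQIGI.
8! / (2! × 1! × 1! × 1! × 1! × 2!) = 10080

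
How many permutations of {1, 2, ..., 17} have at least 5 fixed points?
Exactly j fixed points: C(17,j)·!(17-j); sum over j ≥ 5 (derangement numbers via !m = (m-1)·(!(m-1) + !(m-2)): !0..!12 = 1, 0, 1, 2, 9, 44, 265, 1854, 14833, 133496, 1334961, 14684570, 176214841). Σ_{j=5}^{17} C(17,j)·!(17-j) = C(17,5)·!12 + C(17,6)·!11 + C(17,7)·!10 + C(17,8)·!9 + C(17,9)·!8 + C(17,10)·!7 + C(17,11)·!6 + C(17,12)·!5 + C(17,13)·!4 + C(17,14)·!3 + C(17,15)·!2 + C(17,16)·!1 + C(17,17)·!0 = 6188·176214841 + 12376·14684570 + 19448·1334961 + 24310·133496 + 24310·14833 + 19448·1854 + 12376·265 + 6188·44 + 2380·9 + 680·2 + 136·1 + 17·0 + 1·1 = 1301761505367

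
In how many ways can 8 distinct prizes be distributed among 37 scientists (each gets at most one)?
P(37,8) = 37!/(37-8)! = 1556675366400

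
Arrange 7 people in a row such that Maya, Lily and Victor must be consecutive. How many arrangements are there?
Treat the 3 as one block: (7-3+1)! × 3! = 120 × 6 = 720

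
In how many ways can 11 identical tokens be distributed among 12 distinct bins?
C(11+12-1, 12-1) = C(22, 11) = 705432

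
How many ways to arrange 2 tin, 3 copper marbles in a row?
5! / (2! × 3!) = 10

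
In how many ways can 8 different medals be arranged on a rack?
8! = 40320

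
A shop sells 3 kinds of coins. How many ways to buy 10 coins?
C(10+3-1, 3-1) = C(12, 2) = 66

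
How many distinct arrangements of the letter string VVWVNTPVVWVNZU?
14! / (1! × 2! × 1! × 6! × 1! × 2! × 1!) = 30270240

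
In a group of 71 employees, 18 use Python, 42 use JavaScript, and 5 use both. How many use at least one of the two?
|A∪B| = |A| + |B| - |A∩B| = 18 + 42 - 5 = 55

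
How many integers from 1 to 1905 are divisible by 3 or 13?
⌊1905/3⌋ + ⌊1905/13⌋ - ⌊1905/39⌋ = 635 + 146 - 48 = 733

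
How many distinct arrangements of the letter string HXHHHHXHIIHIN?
13! / (1! × 3! × 7! × 2!) = 102960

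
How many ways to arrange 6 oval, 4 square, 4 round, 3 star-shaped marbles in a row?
17! / (6! × 4! × 4! × 3!) = 142942800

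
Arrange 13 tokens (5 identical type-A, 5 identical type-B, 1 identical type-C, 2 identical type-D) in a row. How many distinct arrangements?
13! / (5! × 5! × 1! × 2!) = 216216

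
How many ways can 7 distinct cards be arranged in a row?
7! = 5040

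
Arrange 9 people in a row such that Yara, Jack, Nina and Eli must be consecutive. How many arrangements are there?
Treat the 4 as one block: (9-4+1)! × 4! = 720 × 24 = 17280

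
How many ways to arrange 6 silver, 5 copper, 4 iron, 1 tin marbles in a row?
16! / (6! × 5! × 4! × 1!) = 10090080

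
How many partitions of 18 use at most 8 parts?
By conjugation, equals partitions of 18 into parts ≤ 8. Let r_j(i) = number of partitions of i into parts ≤ j, for i = 0..18. r_1(i) = 1 for all i; r_j(i) = r_{j-1}(i) + r_j(i-j). Rows j = 2..8: ≤2: 1 1 2 2 3 3 4 4 5 5 6 6 7 7 8 8 9 9 10; ≤3: 1 1 2 3 4 5 7 8 10 12 14 16 19 21 24 27 30 33 37; ≤4: 1 1 2 3 5 6 9 11 15 18 23 27 34 39 47 54 64 72 84; ≤5: 1 1 2 3 5 7 10 13 18 23 30 37 47 57 70 84 101 119 141; ≤6: 1 1 2 3 5 7 11 14 20 26 35 44 58 71 90 110 136 163 199; ≤7: 1 1 2 3 5 7 11 15 21 28 38 49 65 82 105 131 164 201 248; ≤8: 1 1 2 3 5 7 11 15 22 29 40 52 70 89 116 146 186 230 288. r_8(18) = 288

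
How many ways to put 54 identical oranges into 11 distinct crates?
C(54+11-1, 11-1) = C(64, 10) = 151473214816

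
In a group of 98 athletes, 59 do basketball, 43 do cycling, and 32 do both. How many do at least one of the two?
|A∪B| = |A| + |B| - |A∩B| = 59 + 43 - 32 = 70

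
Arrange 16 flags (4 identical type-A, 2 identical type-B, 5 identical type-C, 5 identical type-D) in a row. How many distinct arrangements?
16! / (4! × 2! × 5! × 5!) = 30270240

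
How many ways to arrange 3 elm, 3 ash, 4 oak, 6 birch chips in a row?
16! / (3! × 3! × 4! × 6!) = 33633600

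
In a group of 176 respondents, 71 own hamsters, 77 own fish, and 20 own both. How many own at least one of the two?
|A∪B| = |A| + |B| - |A∩B| = 71 + 77 - 20 = 128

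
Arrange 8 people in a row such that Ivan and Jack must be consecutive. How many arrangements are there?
Treat the 2 as one block: (8-2+1)! × 2! = 5040 × 2 = 10080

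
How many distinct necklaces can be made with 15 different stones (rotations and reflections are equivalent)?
(15-1)!/2 = 87178291200/2 = 43589145600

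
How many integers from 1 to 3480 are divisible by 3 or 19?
⌊3480/3⌋ + ⌊3480/19⌋ - ⌊3480/57⌋ = 1160 + 183 - 61 = 1282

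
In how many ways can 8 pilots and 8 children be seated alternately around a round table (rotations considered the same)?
Fix one of the pilots: (8-1)! ways for the remaining pilots, × 8! ways for the children = 5040 × 40320 = 203212800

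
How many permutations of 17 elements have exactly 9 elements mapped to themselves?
Choose the 9 fixed points C(17,9) = 24310, derange the rest: !8 = Σ_{j=0}^{8} (-1)^j·8!/j! = 40320 - 40320 + 20160 - 6720 + 1680 - 336 + 56 - 8 + 1 = 14833. Product = 24310 × 14833 = 360590230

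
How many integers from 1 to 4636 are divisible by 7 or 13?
⌊4636/7⌋ + ⌊4636/13⌋ - ⌊4636/91⌋ = 662 + 356 - 50 = 968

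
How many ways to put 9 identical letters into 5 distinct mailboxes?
C(9+5-1, 5-1) = C(13, 4) = 715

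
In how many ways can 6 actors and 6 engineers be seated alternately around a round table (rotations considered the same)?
Fix one of the actors: (6-1)! ways for the remaining actors, × 6! ways for the engineers = 120 × 720 = 86400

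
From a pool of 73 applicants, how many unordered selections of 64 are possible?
C(73,64) = 73!/(64!×9!) = 97082021465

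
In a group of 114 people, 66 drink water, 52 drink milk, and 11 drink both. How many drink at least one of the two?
|A∪B| = |A| + |B| - |A∩B| = 66 + 52 - 11 = 107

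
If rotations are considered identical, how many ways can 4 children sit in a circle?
Circular: fix one position, arrange the rest. (4-1)! = 6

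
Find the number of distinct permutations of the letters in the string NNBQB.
5! / (1! × 2! × 2!) = 30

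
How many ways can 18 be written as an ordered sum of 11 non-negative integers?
C(18+11-1, 11-1) = C(28, 10) = 13123110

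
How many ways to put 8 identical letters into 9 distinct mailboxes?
C(8+9-1, 9-1) = C(16, 8) = 12870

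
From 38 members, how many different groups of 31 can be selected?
C(38,31) = 38!/(31!×7!) = 12620256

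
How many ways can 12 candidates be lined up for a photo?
12! = 479001600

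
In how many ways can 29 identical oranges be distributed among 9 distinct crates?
C(29+9-1, 9-1) = C(37, 8) = 38608020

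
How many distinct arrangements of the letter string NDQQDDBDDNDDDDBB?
16! / (3! × 2! × 9! × 2!) = 2402400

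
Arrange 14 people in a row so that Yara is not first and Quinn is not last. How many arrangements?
By inclusion-exclusion: 14! - 2×(14-1)! + (14-2)! = 87178291200 - 12454041600 + 479001600 = 75203251200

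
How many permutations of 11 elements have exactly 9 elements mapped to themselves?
Choose the 9 fixed points C(11,9) = 55, derange the rest: !2 = Σ_{j=0}^{2} (-1)^j·2!/j! = 2 - 2 + 1 = 1. Product = 55 × 1 = 55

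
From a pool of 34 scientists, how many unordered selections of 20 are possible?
C(34,20) = 34!/(20!×14!) = 1391975640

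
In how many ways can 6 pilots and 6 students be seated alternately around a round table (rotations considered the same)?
Fix one of the pilots: (6-1)! ways for the remaining pilots, × 6! ways for the students = 120 × 720 = 86400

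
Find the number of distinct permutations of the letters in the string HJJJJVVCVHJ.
11! / (3! × 2! × 1! × 5!) = 27720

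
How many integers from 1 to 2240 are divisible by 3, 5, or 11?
⌊2240/3⌋+⌊2240/5⌋+⌊2240/11⌋ - ⌊2240/15⌋-⌊2240/33⌋-⌊2240/55⌋ + ⌊2240/165⌋ = 746+448+203 - 149-67-40 + 13 = 1154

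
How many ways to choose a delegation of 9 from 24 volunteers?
C(24,9) = 24!/(9!×15!) = 1307504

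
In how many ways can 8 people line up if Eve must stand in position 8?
Fix one position: (8-1)! = 5040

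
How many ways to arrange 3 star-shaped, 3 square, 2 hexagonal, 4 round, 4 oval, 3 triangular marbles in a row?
19! / (3! × 3! × 2! × 4! × 4! × 3!) = 488864376000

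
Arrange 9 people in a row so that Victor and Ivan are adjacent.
Treat as block: (9-1)! × 2! = 40320 × 2 = 80640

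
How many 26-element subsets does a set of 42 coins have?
C(42,26) = 42!/(26!×16!) = 166509721602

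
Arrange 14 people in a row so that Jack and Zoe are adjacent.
Treat as block: (14-1)! × 2! = 6227020800 × 2 = 12454041600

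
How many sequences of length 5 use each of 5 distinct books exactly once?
5! = 120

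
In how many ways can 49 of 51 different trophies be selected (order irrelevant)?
C(51,49) = 51!/(49!×2!) = 1275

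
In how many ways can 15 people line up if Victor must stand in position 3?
Fix one position: (15-1)! = 87178291200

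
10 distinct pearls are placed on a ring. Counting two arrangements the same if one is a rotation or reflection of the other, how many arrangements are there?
(10-1)!/2 = 362880/2 = 181440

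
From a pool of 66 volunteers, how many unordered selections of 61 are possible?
C(66,61) = 66!/(61!×5!) = 8936928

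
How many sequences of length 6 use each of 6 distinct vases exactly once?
6! = 720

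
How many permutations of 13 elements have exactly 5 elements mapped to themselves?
Choose the 5 fixed points C(13,5) = 1287, derange the rest: !8 = Σ_{j=0}^{8} (-1)^j·8!/j! = 40320 - 40320 + 20160 - 6720 + 1680 - 336 + 56 - 8 + 1 = 14833. Product = 1287 × 14833 = 19090071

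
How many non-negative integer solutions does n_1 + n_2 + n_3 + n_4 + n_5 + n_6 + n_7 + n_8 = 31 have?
C(31+8-1, 8-1) = C(38, 7) = 12620256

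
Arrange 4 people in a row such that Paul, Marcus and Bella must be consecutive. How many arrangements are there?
Treat the 3 as one block: (4-3+1)! × 3! = 2 × 6 = 12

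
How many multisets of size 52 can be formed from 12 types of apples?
C(52+12-1, 12-1) = C(63, 11) = 615790256823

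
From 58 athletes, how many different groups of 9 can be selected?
C(58,9) = 58!/(9!×49!) = 10648873950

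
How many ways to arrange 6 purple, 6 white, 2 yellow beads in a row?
14! / (6! × 6! × 2!) = 84084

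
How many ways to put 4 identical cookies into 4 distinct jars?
C(4+4-1, 4-1) = C(7, 3) = 35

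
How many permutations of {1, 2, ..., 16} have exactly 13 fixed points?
Choose the 13 fixed points C(16,13) = 560, derange the rest: !3 = Σ_{j=0}^{3} (-1)^j·3!/j! = 6 - 6 + 3 - 1 = 2. Product = 560 × 2 = 1120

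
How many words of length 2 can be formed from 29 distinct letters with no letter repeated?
P(29,2) = 29!/(29-2)! = 812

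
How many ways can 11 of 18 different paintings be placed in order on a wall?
P(18,11) = 18!/(18-11)! = 1270312243200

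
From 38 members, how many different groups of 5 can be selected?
C(38,5) = 38!/(5!×33!) = 501942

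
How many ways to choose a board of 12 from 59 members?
C(59,12) = 59!/(12!×47!) = 1119487075980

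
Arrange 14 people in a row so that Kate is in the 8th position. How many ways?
Fix one position: (14-1)! = 6227020800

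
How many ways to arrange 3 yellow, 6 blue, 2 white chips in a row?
11! / (3! × 6! × 2!) = 4620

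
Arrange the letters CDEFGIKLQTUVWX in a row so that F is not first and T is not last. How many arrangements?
By inclusion-exclusion: 14! - 2×(14-1)! + (14-2)! = 87178291200 - 12454041600 + 479001600 = 75203251200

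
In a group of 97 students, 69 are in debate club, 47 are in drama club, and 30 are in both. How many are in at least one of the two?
|A∪B| = |A| + |B| - |A∩B| = 69 + 47 - 30 = 86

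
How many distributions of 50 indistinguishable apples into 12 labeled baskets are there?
C(50+12-1, 12-1) = C(61, 11) = 418094152866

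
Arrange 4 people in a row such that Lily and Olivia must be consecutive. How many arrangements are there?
Treat the 2 as one block: (4-2+1)! × 2! = 6 × 2 = 12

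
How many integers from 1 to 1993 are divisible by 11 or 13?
⌊1993/11⌋ + ⌊1993/13⌋ - ⌊1993/143⌋ = 181 + 153 - 13 = 321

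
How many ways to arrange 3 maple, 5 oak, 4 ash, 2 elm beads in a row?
14! / (3! × 5! × 4! × 2!) = 2522520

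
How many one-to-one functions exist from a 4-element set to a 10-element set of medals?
P(10,4) = 10!/(10-4)! = 5040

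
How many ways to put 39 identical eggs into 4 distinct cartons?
C(39+4-1, 4-1) = C(42, 3) = 11480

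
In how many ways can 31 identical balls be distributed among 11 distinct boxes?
C(31+11-1, 11-1) = C(41, 10) = 1121099408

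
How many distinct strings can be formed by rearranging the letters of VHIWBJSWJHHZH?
13! / (1! × 4! × 1! × 1! × 2! × 1! × 1! × 2!) = 64864800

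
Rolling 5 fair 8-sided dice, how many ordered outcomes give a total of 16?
Coefficient of x^16 in (x + x² + ... + x^8)^5. By inclusion-exclusion on dice exceeding 8: Σ_j (-1)^j C(5,j)·C(16-1-8j, 4) = C(5,0)·C(15,4) - C(5,1)·C(7,4) = 1·1365 - 5·35 = 1190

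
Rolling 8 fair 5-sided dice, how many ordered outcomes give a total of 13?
Coefficient of x^13 in (x + x² + ... + x^5)^8. By inclusion-exclusion on dice exceeding 5: Σ_j (-1)^j C(8,j)·C(13-1-5j, 7) = C(8,0)·C(12,7) - C(8,1)·C(7,7) = 1·792 - 8·1 = 784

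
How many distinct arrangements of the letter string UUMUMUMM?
8! / (4! × 4!) = 70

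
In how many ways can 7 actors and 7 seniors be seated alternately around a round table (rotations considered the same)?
Fix one of the actors: (7-1)! ways for the remaining actors, × 7! ways for the seniors = 720 × 5040 = 3628800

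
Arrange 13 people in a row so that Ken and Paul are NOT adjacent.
Total - adjacent = 13! - (13-1)!×2 = 6227020800 - 958003200 = 5269017600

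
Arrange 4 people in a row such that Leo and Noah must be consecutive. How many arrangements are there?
Treat the 2 as one block: (4-2+1)! × 2! = 6 × 2 = 12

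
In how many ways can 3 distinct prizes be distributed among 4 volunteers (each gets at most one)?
P(4,3) = 4!/(4-3)! = 24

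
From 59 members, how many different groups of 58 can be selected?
C(59,58) = 59!/(58!×1!) = 59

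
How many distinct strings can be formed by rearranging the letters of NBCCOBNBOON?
11! / (3! × 3! × 2! × 3!) = 92400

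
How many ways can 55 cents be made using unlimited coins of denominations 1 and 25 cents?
Coefficient of x^55 in 1/(1-x^1) · 1/(1-x^25). Use j coins of 25 for j = 0..⌊55/25⌋ = 2, the rest in 1s: 2 + 1 = 3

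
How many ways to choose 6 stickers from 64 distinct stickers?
C(64,6) = 64!/(6!×58!) = 74974368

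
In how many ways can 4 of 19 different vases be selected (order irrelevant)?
C(19,4) = 19!/(4!×15!) = 3876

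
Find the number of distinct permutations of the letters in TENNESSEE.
9! / (1! × 4! × 2! × 2!) = 3780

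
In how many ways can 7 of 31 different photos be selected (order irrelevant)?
C(31,7) = 31!/(7!×24!) = 2629575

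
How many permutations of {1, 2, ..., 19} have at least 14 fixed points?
Exactly j fixed points: C(19,j)·!(19-j); sum over j ≥ 14 (derangement numbers via !m = (m-1)·(!(m-1) + !(m-2)): !0..!5 = 1, 0, 1, 2, 9, 44). Σ_{j=14}^{19} C(19,j)·!(19-j) = C(19,14)·!5 + C(19,15)·!4 + C(19,16)·!3 + C(19,17)·!2 + C(19,18)·!1 + C(19,19)·!0 = 11628·44 + 3876·9 + 969·2 + 171·1 + 19·0 + 1·1 = 548626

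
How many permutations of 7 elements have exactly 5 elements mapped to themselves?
Choose the 5 fixed points C(7,5) = 21, derange the rest: !2 = Σ_{j=0}^{2} (-1)^j·2!/j! = 2 - 2 + 1 = 1. Product = 21 × 1 = 21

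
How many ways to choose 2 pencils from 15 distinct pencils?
C(15,2) = 15!/(2!×13!) = 105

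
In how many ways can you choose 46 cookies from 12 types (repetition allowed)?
C(46+12-1, 12-1) = C(57, 11) = 184509266760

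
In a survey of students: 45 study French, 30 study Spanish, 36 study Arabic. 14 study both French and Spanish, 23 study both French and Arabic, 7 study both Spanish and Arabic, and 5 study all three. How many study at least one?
|A∪B∪C| = 45+30+36-14-23-7+5 = 72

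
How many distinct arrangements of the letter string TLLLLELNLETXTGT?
15! / (2! × 1! × 4! × 1! × 6! × 1!) = 37837800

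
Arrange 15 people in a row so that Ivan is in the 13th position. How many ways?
Fix one position: (15-1)! = 87178291200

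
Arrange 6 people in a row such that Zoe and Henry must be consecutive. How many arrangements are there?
Treat the 2 as one block: (6-2+1)! × 2! = 120 × 2 = 240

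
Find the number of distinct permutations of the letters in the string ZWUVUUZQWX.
10! / (2! × 1! × 1! × 2! × 3! × 1!) = 151200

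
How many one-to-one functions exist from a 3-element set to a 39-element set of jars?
P(39,3) = 39!/(39-3)! = 54834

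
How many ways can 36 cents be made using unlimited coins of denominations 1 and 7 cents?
Coefficient of x^36 in 1/(1-x^1) · 1/(1-x^7). Use j coins of 7 for j = 0..⌊36/7⌋ = 5, the rest in 1s: 5 + 1 = 6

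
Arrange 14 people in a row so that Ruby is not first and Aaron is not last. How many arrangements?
By inclusion-exclusion: 14! - 2×(14-1)! + (14-2)! = 87178291200 - 12454041600 + 479001600 = 75203251200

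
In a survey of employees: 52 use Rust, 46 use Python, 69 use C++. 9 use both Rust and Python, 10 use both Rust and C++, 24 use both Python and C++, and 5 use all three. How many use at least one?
|A∪B∪C| = 52+46+69-9-10-24+5 = 129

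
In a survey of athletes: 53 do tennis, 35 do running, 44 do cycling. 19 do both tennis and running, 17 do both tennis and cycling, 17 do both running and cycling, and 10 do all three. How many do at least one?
|A∪B∪C| = 53+35+44-19-17-17+10 = 89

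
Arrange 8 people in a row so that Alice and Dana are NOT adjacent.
Total - adjacent = 8! - (8-1)!×2 = 40320 - 10080 = 30240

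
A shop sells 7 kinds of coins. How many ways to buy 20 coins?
C(20+7-1, 7-1) = C(26, 6) = 230230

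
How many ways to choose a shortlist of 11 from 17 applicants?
C(17,11) = 17!/(11!×6!) = 12376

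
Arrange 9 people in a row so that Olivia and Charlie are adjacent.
Treat as block: (9-1)! × 2! = 40320 × 2 = 80640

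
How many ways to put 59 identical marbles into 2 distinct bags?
C(59+2-1, 2-1) = C(60, 1) = 60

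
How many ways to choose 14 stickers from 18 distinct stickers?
C(18,14) = 18!/(14!×4!) = 3060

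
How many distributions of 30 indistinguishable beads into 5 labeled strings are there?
C(30+5-1, 5-1) = C(34, 4) = 46376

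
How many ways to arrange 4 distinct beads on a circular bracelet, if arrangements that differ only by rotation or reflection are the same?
(4-1)!/2 = 6/2 = 3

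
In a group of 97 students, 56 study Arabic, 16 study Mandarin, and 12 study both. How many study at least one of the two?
|A∪B| = |A| + |B| - |A∩B| = 56 + 16 - 12 = 60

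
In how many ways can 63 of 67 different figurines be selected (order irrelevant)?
C(67,63) = 67!/(63!×4!) = 766480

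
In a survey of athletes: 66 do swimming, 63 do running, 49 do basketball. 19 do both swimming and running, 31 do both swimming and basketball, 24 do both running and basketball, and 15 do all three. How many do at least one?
|A∪B∪C| = 66+63+49-19-31-24+15 = 119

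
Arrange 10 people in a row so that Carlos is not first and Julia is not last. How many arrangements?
By inclusion-exclusion: 10! - 2×(10-1)! + (10-2)! = 3628800 - 725760 + 40320 = 2943360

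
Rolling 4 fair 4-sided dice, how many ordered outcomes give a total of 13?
Coefficient of x^13 in (x + x² + ... + x^4)^4. By inclusion-exclusion on dice exceeding 4: Σ_j (-1)^j C(4,j)·C(13-1-4j, 3) = C(4,0)·C(12,3) - C(4,1)·C(8,3) + C(4,2)·C(4,3) = 1·220 - 4·56 + 6·4 = 20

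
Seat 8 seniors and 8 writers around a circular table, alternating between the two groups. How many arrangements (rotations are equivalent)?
Fix one of the seniors: (8-1)! ways for the remaining seniors, × 8! ways for the writers = 5040 × 40320 = 203212800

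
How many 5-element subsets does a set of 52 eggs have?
C(52,5) = 52!/(5!×47!) = 2598960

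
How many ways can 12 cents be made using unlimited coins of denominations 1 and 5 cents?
Coefficient of x^12 in 1/(1-x^1) · 1/(1-x^5). Use j coins of 5 for j = 0..⌊12/5⌋ = 2, the rest in 1s: 2 + 1 = 3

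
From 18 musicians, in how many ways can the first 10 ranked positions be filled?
P(18,10) = 18!/(18-10)! = 158789030400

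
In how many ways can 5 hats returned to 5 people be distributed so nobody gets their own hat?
!5 = Σ_{j=0}^{5} (-1)^j·5!/j! = 120 - 120 + 60 - 20 + 5 - 1 = 44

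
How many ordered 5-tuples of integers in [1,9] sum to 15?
Coefficient of x^15 in (x + x² + ... + x^9)^5. By inclusion-exclusion on dice exceeding 9: Σ_j (-1)^j C(5,j)·C(15-1-9j, 4) = C(5,0)·C(14,4) - C(5,1)·C(5,4) = 1·1001 - 5·5 = 976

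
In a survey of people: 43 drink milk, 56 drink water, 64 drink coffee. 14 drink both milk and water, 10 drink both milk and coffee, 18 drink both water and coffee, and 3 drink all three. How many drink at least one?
|A∪B∪C| = 43+56+64-14-10-18+3 = 124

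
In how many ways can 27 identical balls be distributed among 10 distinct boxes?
C(27+10-1, 10-1) = C(36, 9) = 94143280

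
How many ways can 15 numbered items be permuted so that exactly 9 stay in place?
Choose the 9 fixed points C(15,9) = 5005, derange the rest: !6 = Σ_{j=0}^{6} (-1)^j·6!/j! = 720 - 720 + 360 - 120 + 30 - 6 + 1 = 265. Product = 5005 × 265 = 1326325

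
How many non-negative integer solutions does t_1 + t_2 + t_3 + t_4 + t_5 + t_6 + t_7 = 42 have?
C(42+7-1, 7-1) = C(48, 6) = 12271512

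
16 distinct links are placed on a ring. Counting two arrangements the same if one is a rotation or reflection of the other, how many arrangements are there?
(16-1)!/2 = 1307674368000/2 = 653837184000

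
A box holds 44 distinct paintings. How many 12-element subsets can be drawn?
C(44,12) = 44!/(12!×32!) = 21090682613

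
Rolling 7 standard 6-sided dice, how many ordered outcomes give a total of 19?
Coefficient of x^19 in (x + x² + ... + x^6)^7. By inclusion-exclusion on dice exceeding 6: Σ_j (-1)^j C(7,j)·C(19-1-6j, 6) = C(7,0)·C(18,6) - C(7,1)·C(12,6) + C(7,2)·C(6,6) = 1·18564 - 7·924 + 21·1 = 12117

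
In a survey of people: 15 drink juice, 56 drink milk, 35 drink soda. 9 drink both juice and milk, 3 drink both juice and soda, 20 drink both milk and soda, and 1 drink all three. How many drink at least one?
|A∪B∪C| = 15+56+35-9-3-20+1 = 75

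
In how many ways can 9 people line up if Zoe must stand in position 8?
Fix one position: (9-1)! = 40320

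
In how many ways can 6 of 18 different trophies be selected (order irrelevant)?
C(18,6) = 18!/(6!×12!) = 18564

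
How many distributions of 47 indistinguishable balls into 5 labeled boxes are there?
C(47+5-1, 5-1) = C(51, 4) = 249900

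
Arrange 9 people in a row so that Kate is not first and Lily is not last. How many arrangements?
By inclusion-exclusion: 9! - 2×(9-1)! + (9-2)! = 362880 - 80640 + 5040 = 287280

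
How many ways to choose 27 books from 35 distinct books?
C(35,27) = 35!/(27!×8!) = 23535820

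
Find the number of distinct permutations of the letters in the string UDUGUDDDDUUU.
12! / (1! × 5! × 6!) = 5544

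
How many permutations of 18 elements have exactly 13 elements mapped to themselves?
Choose the 13 fixed points C(18,13) = 8568, derange the rest: !5 = Σ_{j=0}^{5} (-1)^j·5!/j! = 120 - 120 + 60 - 20 + 5 - 1 = 44. Product = 8568 × 44 = 376992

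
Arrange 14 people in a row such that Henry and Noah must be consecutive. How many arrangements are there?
Treat the 2 as one block: (14-2+1)! × 2! = 6227020800 × 2 = 12454041600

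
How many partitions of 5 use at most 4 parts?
By conjugation, equals partitions of 5 into parts ≤ 4. Let r_j(i) = number of partitions of i into parts ≤ j, for i = 0..5. r_1(i) = 1 for all i; r_j(i) = r_{j-1}(i) + r_j(i-j). Rows j = 2..4: ≤2: 1 1 2 2 3 3; ≤3: 1 1 2 3 4 5; ≤4: 1 1 2 3 5 6. r_4(5) = 6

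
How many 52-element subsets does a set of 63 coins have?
C(63,52) = 63!/(52!×11!) = 615790256823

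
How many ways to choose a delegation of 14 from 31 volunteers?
C(31,14) = 31!/(14!×17!) = 265182525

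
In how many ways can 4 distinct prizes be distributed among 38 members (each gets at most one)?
P(38,4) = 38!/(38-4)! = 1771560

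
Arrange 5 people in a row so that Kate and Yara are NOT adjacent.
Total - adjacent = 5! - (5-1)!×2 = 120 - 48 = 72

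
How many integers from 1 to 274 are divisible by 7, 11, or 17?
⌊274/7⌋+⌊274/11⌋+⌊274/17⌋ - ⌊274/77⌋-⌊274/119⌋-⌊274/187⌋ + ⌊274/1309⌋ = 39+24+16 - 3-2-1 + 0 = 73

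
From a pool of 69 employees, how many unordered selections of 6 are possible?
C(69,6) = 69!/(6!×63!) = 119877472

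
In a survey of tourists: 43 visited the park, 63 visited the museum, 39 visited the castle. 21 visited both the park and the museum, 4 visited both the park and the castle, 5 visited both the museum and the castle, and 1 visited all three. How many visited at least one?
|A∪B∪C| = 43+63+39-21-4-5+1 = 116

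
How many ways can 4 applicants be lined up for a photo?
4! = 24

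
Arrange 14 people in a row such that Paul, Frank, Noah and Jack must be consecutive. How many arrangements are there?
Treat the 4 as one block: (14-4+1)! × 4! = 39916800 × 24 = 958003200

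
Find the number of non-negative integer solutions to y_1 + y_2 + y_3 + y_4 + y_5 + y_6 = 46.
C(46+6-1, 6-1) = C(51, 5) = 2349060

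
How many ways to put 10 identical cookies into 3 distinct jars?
C(10+3-1, 3-1) = C(12, 2) = 66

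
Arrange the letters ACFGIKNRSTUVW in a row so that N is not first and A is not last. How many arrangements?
By inclusion-exclusion: 13! - 2×(13-1)! + (13-2)! = 6227020800 - 958003200 + 39916800 = 5308934400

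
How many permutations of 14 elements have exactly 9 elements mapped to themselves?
Choose the 9 fixed points C(14,9) = 2002, derange the rest: !5 = Σ_{j=0}^{5} (-1)^j·5!/j! = 120 - 120 + 60 - 20 + 5 - 1 = 44. Product = 2002 × 44 = 88088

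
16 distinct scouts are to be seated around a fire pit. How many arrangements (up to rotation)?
Circular: fix one position, arrange the rest. (16-1)! = 1307674368000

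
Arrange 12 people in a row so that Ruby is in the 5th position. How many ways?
Fix one position: (12-1)! = 39916800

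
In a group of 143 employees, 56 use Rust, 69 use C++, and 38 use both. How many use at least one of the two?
|A∪B| = |A| + |B| - |A∩B| = 56 + 69 - 38 = 87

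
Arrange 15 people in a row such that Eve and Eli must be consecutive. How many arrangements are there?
Treat the 2 as one block: (15-2+1)! × 2! = 87178291200 × 2 = 174356582400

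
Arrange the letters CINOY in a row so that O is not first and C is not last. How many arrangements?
By inclusion-exclusion: 5! - 2×(5-1)! + (5-2)! = 120 - 48 + 6 = 78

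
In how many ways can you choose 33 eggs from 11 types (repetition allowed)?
C(33+11-1, 11-1) = C(43, 10) = 1917334783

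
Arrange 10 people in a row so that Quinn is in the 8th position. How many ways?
Fix one position: (10-1)! = 362880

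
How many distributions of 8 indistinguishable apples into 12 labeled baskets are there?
C(8+12-1, 12-1) = C(19, 11) = 75582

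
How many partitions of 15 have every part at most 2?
Let r_j(i) = number of partitions of i into parts ≤ j, for i = 0..15. r_1(i) = 1 for all i; r_j(i) = r_{j-1}(i) + r_j(i-j). Rows j = 2..2: ≤2: 1 1 2 2 3 3 4 4 5 5 6 6 7 7 8 8. r_2(15) = 8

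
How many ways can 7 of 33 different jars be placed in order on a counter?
P(33,7) = 33!/(33-7)! = 21531121920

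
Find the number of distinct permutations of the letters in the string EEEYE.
5! / (4! × 1!) = 5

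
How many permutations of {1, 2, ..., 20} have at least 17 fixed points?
Exactly j fixed points: C(20,j)·!(20-j); sum over j ≥ 17 (derangement numbers via !m = (m-1)·(!(m-1) + !(m-2)): !0..!3 = 1, 0, 1, 2). Σ_{j=17}^{20} C(20,j)·!(20-j) = C(20,17)·!3 + C(20,18)·!2 + C(20,19)·!1 + C(20,20)·!0 = 1140·2 + 190·1 + 20·0 + 1·1 = 2471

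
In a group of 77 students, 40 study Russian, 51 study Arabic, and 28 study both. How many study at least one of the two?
|A∪B| = |A| + |B| - |A∩B| = 40 + 51 - 28 = 63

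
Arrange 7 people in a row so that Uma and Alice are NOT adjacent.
Total - adjacent = 7! - (7-1)!×2 = 5040 - 1440 = 3600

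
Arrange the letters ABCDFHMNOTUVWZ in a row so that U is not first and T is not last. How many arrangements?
By inclusion-exclusion: 14! - 2×(14-1)! + (14-2)! = 87178291200 - 12454041600 + 479001600 = 75203251200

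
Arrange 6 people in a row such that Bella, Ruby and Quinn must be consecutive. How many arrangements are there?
Treat the 3 as one block: (6-3+1)! × 3! = 24 × 6 = 144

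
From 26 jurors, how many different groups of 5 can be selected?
C(26,5) = 26!/(5!×21!) = 65780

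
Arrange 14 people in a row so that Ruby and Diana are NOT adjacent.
Total - adjacent = 14! - (14-1)!×2 = 87178291200 - 12454041600 = 74724249600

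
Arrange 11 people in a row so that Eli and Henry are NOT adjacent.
Total - adjacent = 11! - (11-1)!×2 = 39916800 - 7257600 = 32659200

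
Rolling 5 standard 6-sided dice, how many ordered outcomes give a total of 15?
Coefficient of x^15 in (x + x² + ... + x^6)^5. By inclusion-exclusion on dice exceeding 6: Σ_j (-1)^j C(5,j)·C(15-1-6j, 4) = C(5,0)·C(14,4) - C(5,1)·C(8,4) = 1·1001 - 5·70 = 651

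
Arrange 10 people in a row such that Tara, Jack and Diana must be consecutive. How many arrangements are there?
Treat the 3 as one block: (10-3+1)! × 3! = 40320 × 6 = 241920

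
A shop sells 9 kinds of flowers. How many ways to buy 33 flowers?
C(33+9-1, 9-1) = C(41, 8) = 95548245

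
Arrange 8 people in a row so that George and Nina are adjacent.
Treat as block: (8-1)! × 2! = 5040 × 2 = 10080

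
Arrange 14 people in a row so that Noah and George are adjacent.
Treat as block: (14-1)! × 2! = 6227020800 × 2 = 12454041600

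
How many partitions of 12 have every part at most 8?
Let r_j(i) = number of partitions of i into parts ≤ j, for i = 0..12. r_1(i) = 1 for all i; r_j(i) = r_{j-1}(i) + r_j(i-j). Rows j = 2..8: ≤2: 1 1 2 2 3 3 4 4 5 5 6 6 7; ≤3: 1 1 2 3 4 5 7 8 10 12 14 16 19; ≤4: 1 1 2 3 5 6 9 11 15 18 23 27 34; ≤5: 1 1 2 3 5 7 10 13 18 23 30 37 47; ≤6: 1 1 2 3 5 7 11 14 20 26 35 44 58; ≤7: 1 1 2 3 5 7 11 15 21 28 38 49 65; ≤8: 1 1 2 3 5 7 11 15 22 29 40 52 70. r_8(12) = 70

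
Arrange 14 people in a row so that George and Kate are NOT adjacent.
Total - adjacent = 14! - (14-1)!×2 = 87178291200 - 12454041600 = 74724249600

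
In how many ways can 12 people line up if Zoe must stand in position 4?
Fix one position: (12-1)! = 39916800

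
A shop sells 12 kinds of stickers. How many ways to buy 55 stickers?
C(55+12-1, 12-1) = C(66, 11) = 1074082795968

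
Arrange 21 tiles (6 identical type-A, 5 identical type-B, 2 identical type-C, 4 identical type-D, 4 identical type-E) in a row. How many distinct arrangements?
21! / (6! × 5! × 2! × 4! × 4!) = 513307594800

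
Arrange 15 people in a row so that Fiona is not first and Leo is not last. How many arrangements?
By inclusion-exclusion: 15! - 2×(15-1)! + (15-2)! = 1307674368000 - 174356582400 + 6227020800 = 1139544806400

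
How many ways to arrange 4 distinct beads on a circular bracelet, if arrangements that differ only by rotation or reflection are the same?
(4-1)!/2 = 6/2 = 3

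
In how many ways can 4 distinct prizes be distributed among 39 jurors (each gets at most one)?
P(39,4) = 39!/(39-4)! = 1974024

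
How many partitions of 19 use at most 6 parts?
By conjugation, equals partitions of 19 into parts ≤ 6. Let r_j(i) = number of partitions of i into parts ≤ j, for i = 0..19. r_1(i) = 1 for all i; r_j(i) = r_{j-1}(i) + r_j(i-j). Rows j = 2..6: ≤2: 1 1 2 2 3 3 4 4 5 5 6 6 7 7 8 8 9 9 10 10; ≤3: 1 1 2 3 4 5 7 8 10 12 14 16 19 21 24 27 30 33 37 40; ≤4: 1 1 2 3 5 6 9 11 15 18 23 27 34 39 47 54 64 72 84 94; ≤5: 1 1 2 3 5 7 10 13 18 23 30 37 47 57 70 84 101 119 141 164; ≤6: 1 1 2 3 5 7 11 14 20 26 35 44 58 71 90 110 136 163 199 235. r_6(19) = 235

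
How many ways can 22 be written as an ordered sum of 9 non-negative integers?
C(22+9-1, 9-1) = C(30, 8) = 5852925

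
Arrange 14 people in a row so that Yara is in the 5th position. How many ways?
Fix one position: (14-1)! = 6227020800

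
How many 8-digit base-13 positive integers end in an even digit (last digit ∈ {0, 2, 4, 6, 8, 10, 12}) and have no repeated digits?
Last∈{0,2,4,6,8,10,12}. Last=0: 3991680. Last nonzero: 6×11×P(11,6) = 21954240. Total = 25945920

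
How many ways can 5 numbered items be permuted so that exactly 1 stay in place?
Choose the 1 fixed point C(5,1) = 5, derange the rest: !4 = Σ_{j=0}^{4} (-1)^j·4!/j! = 24 - 24 + 12 - 4 + 1 = 9. Product = 5 × 9 = 45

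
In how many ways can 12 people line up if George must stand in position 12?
Fix one position: (12-1)! = 39916800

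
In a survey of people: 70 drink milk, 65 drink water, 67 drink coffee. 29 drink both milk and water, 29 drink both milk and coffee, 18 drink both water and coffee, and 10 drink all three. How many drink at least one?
|A∪B∪C| = 70+65+67-29-29-18+10 = 136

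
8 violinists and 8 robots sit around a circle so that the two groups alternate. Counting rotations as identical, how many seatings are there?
Fix one of the violinists: (8-1)! ways for the remaining violinists, × 8! ways for the robots = 5040 × 40320 = 203212800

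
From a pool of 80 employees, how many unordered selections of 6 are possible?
C(80,6) = 80!/(6!×74!) = 300500200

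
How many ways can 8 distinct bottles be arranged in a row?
8! = 40320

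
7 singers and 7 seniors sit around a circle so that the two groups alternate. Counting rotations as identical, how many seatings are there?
Fix one of the singers: (7-1)! ways for the remaining singers, × 7! ways for the seniors = 720 × 5040 = 3628800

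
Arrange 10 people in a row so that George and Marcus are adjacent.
Treat as block: (10-1)! × 2! = 362880 × 2 = 725760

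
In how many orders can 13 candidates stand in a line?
13! = 6227020800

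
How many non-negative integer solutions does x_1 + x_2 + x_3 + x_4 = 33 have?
C(33+4-1, 4-1) = C(36, 3) = 7140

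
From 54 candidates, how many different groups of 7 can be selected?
C(54,7) = 54!/(7!×47!) = 177100560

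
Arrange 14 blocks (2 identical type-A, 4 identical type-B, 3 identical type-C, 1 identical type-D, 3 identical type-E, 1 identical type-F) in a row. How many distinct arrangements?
14! / (2! × 4! × 3! × 1! × 3! × 1!) = 50450400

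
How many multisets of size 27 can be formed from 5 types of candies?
C(27+5-1, 5-1) = C(31, 4) = 31465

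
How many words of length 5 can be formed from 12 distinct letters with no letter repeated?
P(12,5) = 12!/(12-5)! = 95040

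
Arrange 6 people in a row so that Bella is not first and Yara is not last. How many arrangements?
By inclusion-exclusion: 6! - 2×(6-1)! + (6-2)! = 720 - 240 + 24 = 504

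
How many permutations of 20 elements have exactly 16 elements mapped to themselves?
Choose the 16 fixed points C(20,16) = 4845, derange the rest: !4 = Σ_{j=0}^{4} (-1)^j·4!/j! = 24 - 24 + 12 - 4 + 1 = 9. Product = 4845 × 9 = 43605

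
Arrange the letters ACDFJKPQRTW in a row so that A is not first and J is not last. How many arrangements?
By inclusion-exclusion: 11! - 2×(11-1)! + (11-2)! = 39916800 - 7257600 + 362880 = 33022080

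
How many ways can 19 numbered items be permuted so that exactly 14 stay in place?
Choose the 14 fixed points C(19,14) = 11628, derange the rest: !5 = Σ_{j=0}^{5} (-1)^j·5!/j! = 120 - 120 + 60 - 20 + 5 - 1 = 44. Product = 11628 × 44 = 511632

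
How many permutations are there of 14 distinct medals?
14! = 87178291200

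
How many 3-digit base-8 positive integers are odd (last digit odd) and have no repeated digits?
Last∈{1,3,5,7}. Last=0: 0. Last nonzero: 4×6×P(6,1) = 144. Total = 144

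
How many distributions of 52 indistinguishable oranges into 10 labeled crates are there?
C(52+10-1, 10-1) = C(61, 9) = 17341763505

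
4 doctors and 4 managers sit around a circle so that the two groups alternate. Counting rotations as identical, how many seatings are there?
Fix one of the doctors: (4-1)! ways for the remaining doctors, × 4! ways for the managers = 6 × 24 = 144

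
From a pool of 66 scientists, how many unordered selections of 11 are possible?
C(66,11) = 66!/(11!×55!) = 1074082795968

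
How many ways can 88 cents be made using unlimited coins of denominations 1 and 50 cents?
Coefficient of x^88 in 1/(1-x^1) · 1/(1-x^50). Use j coins of 50 for j = 0..⌊88/50⌋ = 1, the rest in 1s: 1 + 1 = 2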